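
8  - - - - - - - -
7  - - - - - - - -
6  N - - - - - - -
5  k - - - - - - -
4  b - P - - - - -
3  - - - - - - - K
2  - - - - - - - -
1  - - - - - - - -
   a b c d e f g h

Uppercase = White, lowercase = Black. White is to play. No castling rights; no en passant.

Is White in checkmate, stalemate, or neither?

White to move; white king on h3.
In check: no.
Legal moves for White: Nb8, Nc7, Nc5, Nb4, Kh4, Kg4, Kg3, Kh2, Kg2, c5.
White has 10 legal moves and is not in check → neither.

neither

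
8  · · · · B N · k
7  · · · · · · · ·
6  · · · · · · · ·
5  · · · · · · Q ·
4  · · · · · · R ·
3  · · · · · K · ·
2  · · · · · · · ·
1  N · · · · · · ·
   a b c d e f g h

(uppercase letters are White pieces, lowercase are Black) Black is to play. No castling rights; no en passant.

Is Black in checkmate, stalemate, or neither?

stalemate

Black to move; black king on h8.
In check: no.
King squares — g7: attacked by Qg5; h7: attacked by Nf8; g8: attacked by Qg5.
Legal moves for Black: none.
Not in check and no legal moves → stalemate.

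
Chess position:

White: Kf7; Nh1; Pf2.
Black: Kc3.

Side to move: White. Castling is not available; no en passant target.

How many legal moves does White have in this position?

White to move; king on f7.
In check: no.
Legal moves: Kg8, Kf8, Ke8, Kg7, Ke7, Kg6, Kf6, Ke6, Ng3, f3, f4.
Count: 11.

11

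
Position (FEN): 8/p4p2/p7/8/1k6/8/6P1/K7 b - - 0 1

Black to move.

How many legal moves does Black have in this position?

Black to move; king on b4.
In check: no.
Legal moves: Kc5, Kb5, Ka5, Kc4, Ka4, Kc3, Kb3, Ka3, f6, a5, f5.
Count: 11.

11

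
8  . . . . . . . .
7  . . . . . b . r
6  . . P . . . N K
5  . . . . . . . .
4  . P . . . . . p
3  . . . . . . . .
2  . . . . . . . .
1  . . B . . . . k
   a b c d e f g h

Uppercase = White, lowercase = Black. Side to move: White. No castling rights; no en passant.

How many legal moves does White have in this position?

2

White to move; king on h6.
In check: yes, from the black rook on h7.
Legal moves: Kxh7, Kg5.
Count: 2.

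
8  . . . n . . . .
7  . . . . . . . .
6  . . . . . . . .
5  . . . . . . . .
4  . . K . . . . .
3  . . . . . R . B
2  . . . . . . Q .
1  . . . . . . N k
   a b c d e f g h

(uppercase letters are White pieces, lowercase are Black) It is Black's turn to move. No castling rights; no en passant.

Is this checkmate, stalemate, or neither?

checkmate

Black to move; black king on h1.
In check: yes, from the white queen on g2.
King squares — g1: attacked by Qg2; g2: attacked by Bh3; h2: attacked by Qg2.
Legal moves for Black: none.
In check with no legal moves → checkmate.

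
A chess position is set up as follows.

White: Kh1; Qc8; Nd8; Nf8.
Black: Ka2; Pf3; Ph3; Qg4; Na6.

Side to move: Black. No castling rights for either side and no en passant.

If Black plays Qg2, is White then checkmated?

After Qg2: white king on h1; in check: yes, from the black queen on g2.
King squares — g1: attacked by Qg2; g2: attacked by Pf3; h2: attacked by Qg2.
White has no legal moves → checkmate.

yes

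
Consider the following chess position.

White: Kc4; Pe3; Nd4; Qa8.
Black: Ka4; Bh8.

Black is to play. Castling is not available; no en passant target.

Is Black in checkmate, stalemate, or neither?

checkmate

Black to move; black king on a4.
In check: yes, from the white queen on a8.
King squares — a3: attacked by Qa8; b3: attacked by Kc4; b4: attacked by Kc4; a5: attacked by Qa8; b5: attacked by Kc4.
Legal moves for Black: none.
In check with no legal moves → checkmate.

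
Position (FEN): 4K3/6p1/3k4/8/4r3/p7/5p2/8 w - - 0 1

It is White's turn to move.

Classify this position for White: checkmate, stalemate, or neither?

White to move; white king on e8.
In check: yes, from the black rook on e4.
King squares — d7: attacked by Kd6; e7: attacked by Re4; f7: available; d8: available; f8: available.
Legal moves for White: Kf8, Kd8, Kf7.
White is in check but has 3 legal moves → neither.

neither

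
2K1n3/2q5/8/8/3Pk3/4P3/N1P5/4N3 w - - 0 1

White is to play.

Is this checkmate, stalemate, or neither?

White to move; white king on c8.
In check: yes, from the black queen on c7.
King squares — b7: attacked by Qc7; c7: attacked by Ne8; d7: attacked by Qc7; b8: attacked by Qc7; d8: attacked by Qc7.
Legal moves for White: none.
In check with no legal moves → checkmate.

checkmate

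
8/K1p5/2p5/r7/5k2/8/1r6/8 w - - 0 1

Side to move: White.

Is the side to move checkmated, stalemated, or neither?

White to move; white king on a7.
In check: yes, from the black rook on a5.
King squares — a6: attacked by Ra5; b6: attacked by Rb2; b7: attacked by Rb2; a8: attacked by Ra5; b8: attacked by Rb2.
Legal moves for White: none.
In check with no legal moves → checkmate.

checkmate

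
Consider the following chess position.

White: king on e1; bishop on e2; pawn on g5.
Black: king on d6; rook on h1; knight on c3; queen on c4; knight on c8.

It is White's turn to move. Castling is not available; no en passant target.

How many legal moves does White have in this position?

White to move; king on e1.
In check: yes, from the black rook on h1.
Legal moves: Kf2, Kd2, Bf1.
Count: 3.

3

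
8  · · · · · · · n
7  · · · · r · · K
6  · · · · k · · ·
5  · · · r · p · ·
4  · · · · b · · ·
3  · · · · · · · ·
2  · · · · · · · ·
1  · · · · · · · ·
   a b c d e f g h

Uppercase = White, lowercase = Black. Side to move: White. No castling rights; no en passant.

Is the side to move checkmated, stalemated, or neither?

White to move; white king on h7.
In check: yes, from the black rook on e7.
Legal moves for White: Kxh8, Kg8, Kh6.
White is in check but has 3 legal moves → neither.

neither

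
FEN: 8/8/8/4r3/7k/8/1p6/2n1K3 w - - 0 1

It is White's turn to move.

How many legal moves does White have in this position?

White to move; king on e1.
In check: yes, from the black rook on e5.
Legal moves: Kf2, Kd2, Kf1, Kd1.
Count: 4.

4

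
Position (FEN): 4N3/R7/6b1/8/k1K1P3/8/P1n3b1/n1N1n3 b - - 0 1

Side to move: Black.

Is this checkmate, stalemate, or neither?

Black to move; black king on a4.
In check: yes, from the white rook on a7.
King squares — a3: attacked by Ra7; b3: attacked by Nc1; b4: attacked by Kc4; a5: attacked by Ra7; b5: attacked by Kc4.
Legal moves for Black: none.
In check with no legal moves → checkmate.

checkmate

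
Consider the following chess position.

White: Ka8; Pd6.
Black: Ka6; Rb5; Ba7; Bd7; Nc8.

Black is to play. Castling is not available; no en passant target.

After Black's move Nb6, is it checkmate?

After Nb6: white king on a8; in check: yes, from the black knight on b6.
King squares — a7: attacked by Ka6; b7: attacked by Ka6; b8: attacked by Ba7.
White has no legal moves → checkmate.

yes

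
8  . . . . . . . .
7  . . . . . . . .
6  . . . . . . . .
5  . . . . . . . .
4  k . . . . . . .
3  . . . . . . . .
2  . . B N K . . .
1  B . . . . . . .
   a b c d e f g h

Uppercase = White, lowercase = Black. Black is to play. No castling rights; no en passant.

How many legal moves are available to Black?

4

Black to move; king on a4.
In check: yes, from the white bishop on c2.
Legal moves: Kb5, Ka5, Kb4, Ka3.
Count: 4.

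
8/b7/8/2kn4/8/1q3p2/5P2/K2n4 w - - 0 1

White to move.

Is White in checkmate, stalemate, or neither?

White to move; white king on a1.
In check: no.
King squares — b1: attacked by Qb3; a2: attacked by Qb3; b2: attacked by Nd1.
Legal moves for White: none.
Not in check and no legal moves → stalemate.

stalemate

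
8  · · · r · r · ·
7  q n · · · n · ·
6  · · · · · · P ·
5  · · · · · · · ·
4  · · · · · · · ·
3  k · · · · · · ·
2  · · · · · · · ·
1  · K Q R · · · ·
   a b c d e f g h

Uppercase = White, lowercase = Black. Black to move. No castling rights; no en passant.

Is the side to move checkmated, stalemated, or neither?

neither

Black to move; black king on a3.
In check: yes, from the white queen on c1.
King squares — a2: attacked by Kb1; b2: attacked by Kb1; b3: available; a4: available; b4: available.
Legal moves for Black: Kb4, Ka4, Kb3.
Black is in check but has 3 legal moves → neither.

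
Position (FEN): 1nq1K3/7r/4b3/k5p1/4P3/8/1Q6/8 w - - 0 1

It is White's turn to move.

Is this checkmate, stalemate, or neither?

White to move; white king on e8.
In check: yes, from the black queen on c8.
King squares — d7: attacked by Be6; e7: attacked by Rh7; f7: attacked by Be6; d8: attacked by Qc8; f8: attacked by Qc8.
Legal moves for White: none.
In check with no legal moves → checkmate.

checkmate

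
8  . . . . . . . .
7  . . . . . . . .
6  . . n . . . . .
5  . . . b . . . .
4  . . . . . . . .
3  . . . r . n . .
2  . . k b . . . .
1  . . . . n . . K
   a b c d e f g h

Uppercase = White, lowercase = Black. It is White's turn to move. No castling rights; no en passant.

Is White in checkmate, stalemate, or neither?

White to move; white king on h1.
In check: no.
King squares — g1: attacked by Nf3; g2: attacked by Ne1; h2: attacked by Nf3.
Legal moves for White: none.
Not in check and no legal moves → stalemate.

stalemate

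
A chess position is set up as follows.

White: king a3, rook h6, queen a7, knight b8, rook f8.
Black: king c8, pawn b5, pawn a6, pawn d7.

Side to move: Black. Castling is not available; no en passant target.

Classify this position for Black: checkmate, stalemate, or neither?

checkmate

Black to move; black king on c8.
In check: yes, from the white rook on f8.
King squares — b7: attacked by Qa7; c7: attacked by Qa7; d7: own pawn; b8: attacked by Qa7; d8: attacked by Rf8.
Legal moves for Black: none.
In check with no legal moves → checkmate.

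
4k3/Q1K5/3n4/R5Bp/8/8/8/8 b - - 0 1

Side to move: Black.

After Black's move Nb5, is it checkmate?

no

After Nb5: white king on c7; in check: yes, from the black knight on b5.
White has 6 legal replies: Kc8, Kb8, Kb7, Kc6, Kb6, Rxb5.
In check but a legal move exists → not checkmate.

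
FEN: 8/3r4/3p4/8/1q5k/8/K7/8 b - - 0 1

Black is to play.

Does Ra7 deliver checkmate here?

After Ra7: white king on a2; in check: yes, from the black rook on a7.
King squares — a1: attacked by Ra7; b1: attacked by Qb4; b2: attacked by Qb4; a3: attacked by Qb4; b3: attacked by Qb4.
White has no legal moves → checkmate.

yes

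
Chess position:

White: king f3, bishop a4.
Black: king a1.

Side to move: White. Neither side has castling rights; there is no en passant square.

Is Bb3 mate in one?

no

After Bb3: black king on a1; in check: no.
Black is not in check, so this cannot be checkmate.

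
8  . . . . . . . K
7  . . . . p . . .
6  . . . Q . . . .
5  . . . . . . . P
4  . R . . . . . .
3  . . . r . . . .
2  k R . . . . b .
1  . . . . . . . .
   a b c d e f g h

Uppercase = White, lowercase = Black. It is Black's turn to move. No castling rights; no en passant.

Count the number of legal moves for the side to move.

2

Black to move; king on a2.
In check: yes, from the white rook on b2.
Legal moves: Ka3, Ka1.
Count: 2.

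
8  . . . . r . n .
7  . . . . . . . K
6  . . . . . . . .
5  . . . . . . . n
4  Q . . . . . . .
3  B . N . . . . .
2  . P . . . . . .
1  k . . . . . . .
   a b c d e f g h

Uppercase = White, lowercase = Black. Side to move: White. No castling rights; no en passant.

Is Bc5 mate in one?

After Bc5: black king on a1; in check: yes, from the white queen on a4.
Black has 1 legal reply: Kxb2.
In check but a legal move exists → not checkmate.

no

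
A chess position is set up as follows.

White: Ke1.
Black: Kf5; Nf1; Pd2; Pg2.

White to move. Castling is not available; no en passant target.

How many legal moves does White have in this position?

3

White to move; king on e1.
In check: yes, from the black pawn on d2.
Legal moves: Kf2, Ke2, Kd1.
Count: 3.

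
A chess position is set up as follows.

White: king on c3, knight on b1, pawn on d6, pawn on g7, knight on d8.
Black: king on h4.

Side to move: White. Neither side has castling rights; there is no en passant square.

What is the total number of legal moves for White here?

White to move; king on c3.
In check: no.
Legal moves: Nf7, Nb7, Ne6, Nc6, Kd4, Kc4, Kb4, Kd3, Kb3, Kd2, Kc2, Kb2, Na3, Nd2, g8=Q, g8=R, g8=B, g8=N, d7.
Count: 19.

19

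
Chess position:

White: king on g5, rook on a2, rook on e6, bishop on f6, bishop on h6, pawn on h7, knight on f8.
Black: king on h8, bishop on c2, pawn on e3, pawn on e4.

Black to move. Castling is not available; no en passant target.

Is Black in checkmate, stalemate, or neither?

Black to move; black king on h8.
In check: yes, from the white bishop on f6.
King squares — g7: attacked by Bf6; h7: attacked by Nf8; g8: attacked by Ph7.
Legal moves for Black: none.
In check with no legal moves → checkmate.

checkmate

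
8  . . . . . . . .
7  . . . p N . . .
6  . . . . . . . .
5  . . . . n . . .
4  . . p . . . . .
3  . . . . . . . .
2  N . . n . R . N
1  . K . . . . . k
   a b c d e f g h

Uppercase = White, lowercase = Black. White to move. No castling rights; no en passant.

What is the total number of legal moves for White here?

White to move; king on b1.
In check: yes, from the black knight on d2.
Legal moves: Kc2, Kb2, Kc1, Ka1, Rxd2.
Count: 5.

5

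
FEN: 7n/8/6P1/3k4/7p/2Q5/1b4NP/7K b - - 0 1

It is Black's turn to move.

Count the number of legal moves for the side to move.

Black to move; king on d5.
In check: no.
Legal moves: Nf7, Nxg6, Ke6, Kd6, Ke4, Bxc3, Ba3, Bc1, Ba1, h3.
Count: 10.

10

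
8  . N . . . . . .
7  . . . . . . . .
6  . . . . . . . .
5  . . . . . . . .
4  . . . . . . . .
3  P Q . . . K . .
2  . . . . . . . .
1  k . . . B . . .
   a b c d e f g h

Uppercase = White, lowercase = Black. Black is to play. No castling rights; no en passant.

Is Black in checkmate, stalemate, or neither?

stalemate

Black to move; black king on a1.
In check: no.
King squares — b1: attacked by Qb3; a2: attacked by Qb3; b2: attacked by Qb3.
Legal moves for Black: none.
Not in check and no legal moves → stalemate.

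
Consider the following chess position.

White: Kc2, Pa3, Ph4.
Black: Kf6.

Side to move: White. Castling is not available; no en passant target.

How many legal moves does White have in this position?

White to move; king on c2.
In check: no.
Legal moves: Kd3, Kc3, Kb3, Kd2, Kb2, Kd1, Kc1, Kb1, h5, a4.
Count: 10.

10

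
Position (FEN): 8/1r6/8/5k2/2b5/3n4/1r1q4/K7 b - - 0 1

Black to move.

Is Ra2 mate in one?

After Ra2: white king on a1; in check: yes, from the black rook on a2.
King squares — b1: attacked by Rb7; a2: attacked by Qd2; b2: attacked by Ra2.
White has no legal moves → checkmate.

yes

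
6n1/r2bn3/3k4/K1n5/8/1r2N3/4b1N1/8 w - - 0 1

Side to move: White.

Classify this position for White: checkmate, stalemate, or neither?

checkmate

White to move; white king on a5.
In check: yes, from the black rook on a7.
King squares — a4: attacked by Nc5; b4: attacked by Rb3; b5: attacked by Be2; a6: attacked by Be2; b6: attacked by Rb3.
Legal moves for White: none.
In check with no legal moves → checkmate.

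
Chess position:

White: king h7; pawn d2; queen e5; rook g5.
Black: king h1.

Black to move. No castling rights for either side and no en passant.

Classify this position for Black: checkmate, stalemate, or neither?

stalemate

Black to move; black king on h1.
In check: no.
King squares — g1: attacked by Rg5; g2: attacked by Rg5; h2: attacked by Qe5.
Legal moves for Black: none.
Not in check and no legal moves → stalemate.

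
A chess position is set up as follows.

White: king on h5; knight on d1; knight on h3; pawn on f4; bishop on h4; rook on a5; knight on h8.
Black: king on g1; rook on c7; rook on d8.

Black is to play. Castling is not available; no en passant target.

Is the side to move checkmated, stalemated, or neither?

Black to move; black king on g1.
In check: yes, from the white knight on h3.
Legal moves for Black: Kh2, Kg2, Kh1, Kf1.
Black is in check but has 4 legal moves → neither.

neither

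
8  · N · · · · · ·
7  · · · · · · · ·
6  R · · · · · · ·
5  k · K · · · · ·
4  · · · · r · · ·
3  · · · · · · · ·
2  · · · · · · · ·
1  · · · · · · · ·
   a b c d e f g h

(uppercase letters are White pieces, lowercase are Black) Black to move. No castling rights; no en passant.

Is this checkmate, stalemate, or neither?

Black to move; black king on a5.
In check: yes, from the white rook on a6.
King squares — a4: attacked by Ra6; b4: attacked by Kc5; b5: attacked by Kc5; a6: attacked by Nb8; b6: attacked by Kc5.
Legal moves for Black: none.
In check with no legal moves → checkmate.

checkmate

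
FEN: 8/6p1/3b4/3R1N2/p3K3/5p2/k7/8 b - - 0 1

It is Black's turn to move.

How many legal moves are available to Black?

20

Black to move; king on a2.
In check: no.
Legal moves: Bf8, Bb8, Be7, Bc7, Be5, Bc5, Bf4, Bb4, Bg3, Ba3, Bh2, Kb3, Ka3, Kb2, Kb1, Ka1, g6, a3, f2, g5.
Count: 20.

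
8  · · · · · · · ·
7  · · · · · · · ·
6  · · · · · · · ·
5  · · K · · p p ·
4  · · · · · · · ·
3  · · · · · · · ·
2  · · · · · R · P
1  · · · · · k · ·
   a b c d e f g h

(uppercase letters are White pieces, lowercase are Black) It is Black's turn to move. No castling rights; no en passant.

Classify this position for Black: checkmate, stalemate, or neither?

neither

Black to move; black king on f1.
In check: yes, from the white rook on f2.
King squares — e1: available; g1: available; e2: attacked by Rf2; f2: available; g2: attacked by Rf2.
Legal moves for Black: Kxf2, Kg1, Ke1.
Black is in check but has 3 legal moves → neither.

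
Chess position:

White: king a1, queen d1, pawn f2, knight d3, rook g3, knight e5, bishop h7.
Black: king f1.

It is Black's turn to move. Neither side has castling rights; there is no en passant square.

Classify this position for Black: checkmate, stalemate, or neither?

Black to move; black king on f1.
In check: yes, from the white queen on d1.
King squares — e1: attacked by Qd1; g1: attacked by Qd1; e2: attacked by Qd1; f2: attacked by Nd3; g2: attacked by Rg3.
Legal moves for Black: none.
In check with no legal moves → checkmate.

checkmate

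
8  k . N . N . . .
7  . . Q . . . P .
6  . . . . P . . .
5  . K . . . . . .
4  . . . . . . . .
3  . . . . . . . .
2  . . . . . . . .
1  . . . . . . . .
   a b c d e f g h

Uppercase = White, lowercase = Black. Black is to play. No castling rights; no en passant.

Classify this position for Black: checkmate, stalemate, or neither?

stalemate

Black to move; black king on a8.
In check: no.
King squares — a7: attacked by Qc7; b7: attacked by Qc7; b8: attacked by Qc7.
Legal moves for Black: none.
Not in check and no legal moves → stalemate.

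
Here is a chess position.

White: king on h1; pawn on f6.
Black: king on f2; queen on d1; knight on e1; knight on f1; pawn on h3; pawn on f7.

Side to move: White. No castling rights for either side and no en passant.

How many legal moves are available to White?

0

White to move; king on h1.
In check: no.
Legal moves: none.
Count: 0.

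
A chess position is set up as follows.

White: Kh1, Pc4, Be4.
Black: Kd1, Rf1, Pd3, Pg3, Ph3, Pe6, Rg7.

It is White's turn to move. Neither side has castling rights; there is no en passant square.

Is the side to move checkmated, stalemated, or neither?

White to move; white king on h1.
In check: yes, from the black rook on f1.
King squares — g1: attacked by Rf1; g2: attacked by Ph3; h2: attacked by Pg3.
Legal moves for White: none.
In check with no legal moves → checkmate.

checkmate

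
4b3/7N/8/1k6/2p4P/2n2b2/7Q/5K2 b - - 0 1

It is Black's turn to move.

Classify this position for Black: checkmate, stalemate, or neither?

Black to move; black king on b5.
In check: no.
Legal moves for Black include: Bf7, Bd7, Bg6, Bec6, Beh5, Kc6, Kb6, Ka6, Kc5, Ka5, Kb4, Ka4, Ba8, Bb7, Bfc6, Bfh5, Bd5, Bg4, ... (list truncated; more exist).
Black has legal moves and is not in check → neither.

neither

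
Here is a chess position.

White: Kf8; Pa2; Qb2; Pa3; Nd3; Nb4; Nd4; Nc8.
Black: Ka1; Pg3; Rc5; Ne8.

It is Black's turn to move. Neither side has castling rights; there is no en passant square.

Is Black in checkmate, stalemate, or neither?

checkmate

Black to move; black king on a1.
In check: yes, from the white queen on b2.
King squares — b1: attacked by Qb2; a2: attacked by Qb2; b2: attacked by Nd3.
Legal moves for Black: none.
In check with no legal moves → checkmate.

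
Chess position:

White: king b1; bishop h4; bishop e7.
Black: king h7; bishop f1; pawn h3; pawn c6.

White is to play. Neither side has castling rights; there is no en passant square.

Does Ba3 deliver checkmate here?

After Ba3: black king on h7; in check: no.
Black is not in check, so this cannot be checkmate.

no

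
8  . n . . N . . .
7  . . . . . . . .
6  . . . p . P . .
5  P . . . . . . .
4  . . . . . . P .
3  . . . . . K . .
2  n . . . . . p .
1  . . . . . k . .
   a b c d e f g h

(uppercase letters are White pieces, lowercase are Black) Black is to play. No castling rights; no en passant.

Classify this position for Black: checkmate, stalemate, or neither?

neither

Black to move; black king on f1.
In check: no.
Legal moves for Black: Nd7, Nc6, Na6, Nb4, Nc3, Nc1, Kg1, Ke1, d5, g1=Q, g1=R, g1=B, g1=N+.
Black has 13 legal moves and is not in check → neither.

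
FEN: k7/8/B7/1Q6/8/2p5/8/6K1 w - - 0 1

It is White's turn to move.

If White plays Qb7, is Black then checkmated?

After Qb7: black king on a8; in check: yes, from the white queen on b7.
King squares — a7: attacked by Qb7; b7: attacked by Ba6; b8: attacked by Qb7.
Black has no legal moves → checkmate.

yes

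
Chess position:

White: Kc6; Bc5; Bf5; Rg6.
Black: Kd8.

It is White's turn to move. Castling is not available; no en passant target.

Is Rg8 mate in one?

yes

After Rg8: black king on d8; in check: yes, from the white rook on g8.
King squares — c7: attacked by Kc6; d7: attacked by Bf5; e7: attacked by Bc5; c8: attacked by Bf5; e8: attacked by Rg8.
Black has no legal moves → checkmate.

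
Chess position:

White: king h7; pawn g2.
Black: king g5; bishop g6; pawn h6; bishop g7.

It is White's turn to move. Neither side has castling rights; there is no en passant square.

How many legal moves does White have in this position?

2

White to move; king on h7.
In check: yes, from the black bishop on g6.
Legal moves: Kg8, Kxg7.
Count: 2.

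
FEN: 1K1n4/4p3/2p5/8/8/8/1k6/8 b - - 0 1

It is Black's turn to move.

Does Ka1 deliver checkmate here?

no

After Ka1: white king on b8; in check: no.
White is not in check, so this cannot be checkmate.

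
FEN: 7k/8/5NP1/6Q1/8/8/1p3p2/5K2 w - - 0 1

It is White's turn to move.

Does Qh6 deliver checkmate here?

yes

After Qh6: black king on h8; in check: yes, from the white queen on h6.
King squares — g7: attacked by Qh6; h7: attacked by Nf6; g8: attacked by Nf6.
Black has no legal moves → checkmate.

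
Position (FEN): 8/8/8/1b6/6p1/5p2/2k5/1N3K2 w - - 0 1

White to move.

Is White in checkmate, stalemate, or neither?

White to move; white king on f1.
In check: yes, from the black bishop on b5.
King squares — e1: available; g1: available; e2: attacked by Pf3; f2: available; g2: attacked by Pf3.
Legal moves for White: Kf2, Kg1, Ke1.
White is in check but has 3 legal moves → neither.

neither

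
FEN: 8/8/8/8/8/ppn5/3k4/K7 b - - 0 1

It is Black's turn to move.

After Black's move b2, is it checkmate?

yes

After b2: white king on a1; in check: yes, from the black pawn on b2.
King squares — b1: attacked by Nc3; a2: attacked by Nc3; b2: attacked by Pa3.
White has no legal moves → checkmate.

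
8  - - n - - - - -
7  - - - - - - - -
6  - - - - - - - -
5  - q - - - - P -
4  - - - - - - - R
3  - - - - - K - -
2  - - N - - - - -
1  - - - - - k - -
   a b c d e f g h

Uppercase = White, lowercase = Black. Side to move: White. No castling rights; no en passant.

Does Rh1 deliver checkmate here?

After Rh1: black king on f1; in check: yes, from the white rook on h1.
King squares — e1: attacked by Rh1; g1: attacked by Rh1; e2: attacked by Kf3; f2: attacked by Kf3; g2: attacked by Kf3.
Black has no legal moves → checkmate.

yes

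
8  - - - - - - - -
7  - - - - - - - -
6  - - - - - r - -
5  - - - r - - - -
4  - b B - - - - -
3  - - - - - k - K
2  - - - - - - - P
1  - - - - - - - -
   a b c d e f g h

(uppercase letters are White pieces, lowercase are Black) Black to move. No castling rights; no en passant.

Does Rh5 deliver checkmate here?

yes

After Rh5: white king on h3; in check: yes, from the black rook on h5.
King squares — g2: attacked by Kf3; h2: own pawn; g3: attacked by Kf3; g4: attacked by Kf3; h4: attacked by Rh5.
White has no legal moves → checkmate.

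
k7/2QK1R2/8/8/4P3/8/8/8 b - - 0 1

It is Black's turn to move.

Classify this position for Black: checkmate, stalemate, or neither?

Black to move; black king on a8.
In check: no.
King squares — a7: attacked by Qc7; b7: attacked by Qc7; b8: attacked by Qc7.
Legal moves for Black: none.
Not in check and no legal moves → stalemate.

stalemate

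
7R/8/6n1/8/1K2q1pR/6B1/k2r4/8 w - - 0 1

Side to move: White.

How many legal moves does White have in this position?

4

White to move; king on b4.
In check: yes, from the black queen on e4.
Legal moves: Kc5, Kb5, Ka5, Kc3.
Count: 4.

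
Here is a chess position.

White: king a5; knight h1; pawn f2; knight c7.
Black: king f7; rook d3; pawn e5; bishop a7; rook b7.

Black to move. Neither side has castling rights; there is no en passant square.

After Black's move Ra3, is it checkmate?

yes

After Ra3: white king on a5; in check: yes, from the black rook on a3.
King squares — a4: attacked by Ra3; b4: attacked by Rb7; b5: attacked by Rb7; a6: attacked by Ra3; b6: attacked by Ba7.
White has no legal moves → checkmate.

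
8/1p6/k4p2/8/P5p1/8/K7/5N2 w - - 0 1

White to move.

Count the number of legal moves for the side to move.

White to move; king on a2.
In check: no.
Legal moves: Kb3, Ka3, Kb2, Kb1, Ka1, Ng3, Ne3, Nh2, Nd2, a5.
Count: 10.

10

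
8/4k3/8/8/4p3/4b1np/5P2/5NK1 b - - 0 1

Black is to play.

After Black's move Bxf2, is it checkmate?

After Bxf2: white king on g1; in check: yes, from the black bishop on f2.
White has 2 legal replies: Kh2, Kxf2.
In check but a legal move exists → not checkmate.

no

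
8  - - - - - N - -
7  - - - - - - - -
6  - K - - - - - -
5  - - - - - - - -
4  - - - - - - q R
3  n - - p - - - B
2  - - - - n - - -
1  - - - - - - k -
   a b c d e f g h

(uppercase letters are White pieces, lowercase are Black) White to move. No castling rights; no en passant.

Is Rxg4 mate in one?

After Rxg4: black king on g1; in check: yes, from the white rook on g4.
Black has 4 legal replies: Kh2, Kf2, Kh1, Ng3.
In check but a legal move exists → not checkmate.

no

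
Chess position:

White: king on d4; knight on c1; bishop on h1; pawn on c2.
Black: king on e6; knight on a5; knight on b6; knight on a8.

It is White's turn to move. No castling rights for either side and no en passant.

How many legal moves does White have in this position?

18

White to move; king on d4.
In check: no.
Legal moves: Kc5, Ke4, Ke3, Kd3, Kc3, Bxa8, Bb7, Bc6, Bd5+, Be4, Bf3, Bg2, Nd3, Nb3, Ne2, Na2, c3, c4.
Count: 18.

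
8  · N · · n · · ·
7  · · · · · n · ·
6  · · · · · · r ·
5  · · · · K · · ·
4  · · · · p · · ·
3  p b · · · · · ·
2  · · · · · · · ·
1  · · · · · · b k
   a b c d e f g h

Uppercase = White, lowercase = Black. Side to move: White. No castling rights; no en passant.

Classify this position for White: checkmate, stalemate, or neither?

neither

White to move; white king on e5.
In check: yes, from the black knight on f7.
Legal moves for White: Kf5, Kf4, Kxe4.
White is in check but has 3 legal moves → neither.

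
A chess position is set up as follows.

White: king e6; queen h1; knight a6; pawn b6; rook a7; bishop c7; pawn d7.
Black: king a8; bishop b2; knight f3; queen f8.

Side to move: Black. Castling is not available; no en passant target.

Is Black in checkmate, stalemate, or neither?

checkmate

Black to move; black king on a8.
In check: yes, from the white rook on a7.
King squares — a7: attacked by Pb6; b7: attacked by Ra7; b8: attacked by Na6.
Legal moves for Black: none.
In check with no legal moves → checkmate.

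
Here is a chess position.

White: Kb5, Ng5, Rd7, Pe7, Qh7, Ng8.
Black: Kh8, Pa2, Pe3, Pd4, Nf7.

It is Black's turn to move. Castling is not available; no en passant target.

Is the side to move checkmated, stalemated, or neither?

Black to move; black king on h8.
In check: yes, from the white queen on h7.
King squares — g7: attacked by Qh7; h7: attacked by Ng5; g8: attacked by Qh7.
Legal moves for Black: none.
In check with no legal moves → checkmate.

checkmate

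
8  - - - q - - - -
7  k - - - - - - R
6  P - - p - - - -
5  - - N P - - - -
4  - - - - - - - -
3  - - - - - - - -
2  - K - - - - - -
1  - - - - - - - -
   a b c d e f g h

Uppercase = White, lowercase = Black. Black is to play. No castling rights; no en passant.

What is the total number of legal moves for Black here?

6

Black to move; king on a7.
In check: yes, from the white rook on h7.
Legal moves: Kb8, Ka8, Kb6, Qe7, Qd7, Qc7.
Count: 6.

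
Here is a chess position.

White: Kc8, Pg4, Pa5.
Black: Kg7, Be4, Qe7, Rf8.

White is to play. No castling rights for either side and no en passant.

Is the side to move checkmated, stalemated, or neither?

White to move; white king on c8.
In check: yes, from the black rook on f8.
King squares — b7: attacked by Be4; c7: attacked by Qe7; d7: attacked by Qe7; b8: attacked by Rf8; d8: attacked by Qe7.
Legal moves for White: none.
In check with no legal moves → checkmate.

checkmate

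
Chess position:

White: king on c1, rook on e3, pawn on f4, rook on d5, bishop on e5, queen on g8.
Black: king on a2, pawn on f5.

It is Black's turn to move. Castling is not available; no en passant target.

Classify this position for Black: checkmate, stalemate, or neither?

Black to move; black king on a2.
In check: no.
King squares — a1: attacked by Be5; b1: attacked by Kc1; b2: attacked by Kc1; a3: attacked by Re3; b3: attacked by Re3.
Legal moves for Black: none.
Not in check and no legal moves → stalemate.

stalemate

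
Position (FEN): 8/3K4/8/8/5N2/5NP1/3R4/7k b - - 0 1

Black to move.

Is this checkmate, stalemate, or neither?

Black to move; black king on h1.
In check: no.
King squares — g1: attacked by Nf3; g2: attacked by Rd2; h2: attacked by Rd2.
Legal moves for Black: none.
Not in check and no legal moves → stalemate.

stalemate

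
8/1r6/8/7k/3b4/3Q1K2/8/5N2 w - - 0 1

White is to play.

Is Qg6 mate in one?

After Qg6: black king on h5; in check: yes, from the white queen on g6.
Black has 2 legal replies: Kxg6, Kh4.
In check but a legal move exists → not checkmate.

no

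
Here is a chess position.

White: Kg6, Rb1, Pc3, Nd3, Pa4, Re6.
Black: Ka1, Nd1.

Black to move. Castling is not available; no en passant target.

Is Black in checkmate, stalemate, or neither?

Black to move; black king on a1.
In check: yes, from the white rook on b1.
King squares — b1: available; a2: available; b2: attacked by Rb1.
Legal moves for Black: Ka2, Kxb1.
Black is in check but has 2 legal moves → neither.

neither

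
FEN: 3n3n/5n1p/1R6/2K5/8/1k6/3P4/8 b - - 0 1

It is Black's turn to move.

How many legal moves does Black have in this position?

4

Black to move; king on b3.
In check: yes, from the white rook on b6.
Legal moves: Ka4, Ka3, Kc2, Ka2.
Count: 4.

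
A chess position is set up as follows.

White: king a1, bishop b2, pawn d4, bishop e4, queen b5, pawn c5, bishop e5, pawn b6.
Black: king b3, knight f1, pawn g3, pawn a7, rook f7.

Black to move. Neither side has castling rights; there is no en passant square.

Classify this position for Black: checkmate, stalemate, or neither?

checkmate

Black to move; black king on b3.
In check: yes, from the white queen on b5.
King squares — a2: attacked by Ka1; b2: attacked by Ka1; c2: attacked by Be4; a3: attacked by Bb2; c3: attacked by Bb2; a4: attacked by Qb5; b4: attacked by Qb5; c4: attacked by Qb5.
Legal moves for Black: none.
In check with no legal moves → checkmate.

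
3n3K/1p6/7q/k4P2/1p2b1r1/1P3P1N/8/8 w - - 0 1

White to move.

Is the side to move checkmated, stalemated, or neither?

checkmate

White to move; white king on h8.
In check: yes, from the black queen on h6.
King squares — g7: attacked by Rg4; h7: attacked by Qh6; g8: attacked by Rg4.
Legal moves for White: none.
In check with no legal moves → checkmate.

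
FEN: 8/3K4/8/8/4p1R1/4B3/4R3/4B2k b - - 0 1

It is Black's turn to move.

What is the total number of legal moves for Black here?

0

Black to move; king on h1.
In check: no.
Legal moves: none.
Count: 0.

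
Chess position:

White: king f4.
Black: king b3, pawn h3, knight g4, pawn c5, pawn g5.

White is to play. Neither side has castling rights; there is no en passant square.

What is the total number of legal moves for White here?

White to move; king on f4.
In check: yes, from the black pawn on g5.
Legal moves: Kxg5, Kf5, Kxg4, Ke4, Kg3, Kf3.
Count: 6.

6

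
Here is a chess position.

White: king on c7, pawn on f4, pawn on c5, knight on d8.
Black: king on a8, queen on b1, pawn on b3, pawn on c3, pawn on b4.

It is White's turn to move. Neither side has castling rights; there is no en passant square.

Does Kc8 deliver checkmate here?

no

After Kc8: black king on a8; in check: no.
Black is not in check, so this cannot be checkmate.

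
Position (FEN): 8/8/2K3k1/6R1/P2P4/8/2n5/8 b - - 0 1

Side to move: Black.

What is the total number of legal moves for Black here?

5

Black to move; king on g6.
In check: yes, from the white rook on g5.
Legal moves: Kh7, Kf7, Kh6, Kf6, Kxg5.
Count: 5.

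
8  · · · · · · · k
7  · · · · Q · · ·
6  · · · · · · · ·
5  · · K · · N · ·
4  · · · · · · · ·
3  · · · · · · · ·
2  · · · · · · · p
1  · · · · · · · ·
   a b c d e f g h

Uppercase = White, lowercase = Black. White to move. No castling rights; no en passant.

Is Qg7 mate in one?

yes

After Qg7: black king on h8; in check: yes, from the white queen on g7.
King squares — g7: attacked by Nf5; h7: attacked by Qg7; g8: attacked by Qg7.
Black has no legal moves → checkmate.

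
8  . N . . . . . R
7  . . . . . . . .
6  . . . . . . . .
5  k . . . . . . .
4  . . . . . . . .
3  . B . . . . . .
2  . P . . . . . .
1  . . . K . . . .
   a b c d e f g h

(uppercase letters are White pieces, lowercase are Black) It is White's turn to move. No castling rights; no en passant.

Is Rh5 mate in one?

After Rh5: black king on a5; in check: yes, from the white rook on h5.
Black has 2 legal replies: Kb6, Kb4.
In check but a legal move exists → not checkmate.

no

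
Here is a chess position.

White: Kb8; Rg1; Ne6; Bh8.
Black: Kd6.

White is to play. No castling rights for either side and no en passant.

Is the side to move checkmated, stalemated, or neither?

White to move; white king on b8.
In check: no.
Legal moves for White include: Bg7, Bf6, Be5+, Bd4, Bc3, Bb2, Ba1, Kc8, Ka8, Kb7, Ka7, Nf8, Nd8, Ng7, Nc7, Ng5, Nc5, Nf4, ... (list truncated; more exist).
White has legal moves and is not in check → neither.

neither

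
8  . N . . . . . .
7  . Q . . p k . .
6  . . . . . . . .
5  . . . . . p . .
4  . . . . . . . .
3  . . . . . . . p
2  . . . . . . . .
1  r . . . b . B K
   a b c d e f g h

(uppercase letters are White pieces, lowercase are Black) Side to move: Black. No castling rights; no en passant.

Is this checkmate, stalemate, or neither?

Black to move; black king on f7.
In check: no.
Legal moves for Black include: Kg8, Kf8, Ke8, Kg7, Kg6, Kf6, Ke6, Ba5, Bh4, Bb4, Bg3, Bc3, Bf2, Bd2, Ra8, Ra7, Ra6, Ra5, ... (list truncated; more exist).
Black has legal moves and is not in check → neither.

neither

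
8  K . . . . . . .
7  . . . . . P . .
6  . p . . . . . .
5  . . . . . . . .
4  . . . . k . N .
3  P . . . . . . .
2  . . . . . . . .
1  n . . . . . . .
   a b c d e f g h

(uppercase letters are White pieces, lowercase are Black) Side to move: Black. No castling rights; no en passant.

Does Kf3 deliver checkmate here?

After Kf3: white king on a8; in check: no.
White is not in check, so this cannot be checkmate.

no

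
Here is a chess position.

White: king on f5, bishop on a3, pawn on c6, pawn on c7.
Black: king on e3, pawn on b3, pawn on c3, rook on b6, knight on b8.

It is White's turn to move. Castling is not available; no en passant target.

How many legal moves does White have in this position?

White to move; king on f5.
In check: no.
Legal moves: Kg6, Kf6, Ke6, Kg5, Ke5, Kg4, Bf8, Be7, Bd6, Bc5+, Bb4, Bb2, Bc1+, cxb8=Q, cxb8=R, cxb8=B, cxb8=N, c8=Q, c8=R, c8=B, c8=N.
Count: 21.

21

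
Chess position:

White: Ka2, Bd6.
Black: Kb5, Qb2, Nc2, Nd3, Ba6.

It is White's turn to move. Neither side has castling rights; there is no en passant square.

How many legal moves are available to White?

0

White to move; king on a2.
In check: yes, from the black queen on b2.
Legal moves: none.
Count: 0.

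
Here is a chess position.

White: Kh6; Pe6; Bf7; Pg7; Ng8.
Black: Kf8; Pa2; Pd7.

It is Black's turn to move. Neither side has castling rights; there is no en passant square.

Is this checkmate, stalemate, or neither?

Black to move; black king on f8.
In check: yes, from the white pawn on g7.
King squares — e7: attacked by Ng8; f7: attacked by Pe6; g7: attacked by Kh6; e8: attacked by Bf7; g8: attacked by Bf7.
Legal moves for Black: none.
In check with no legal moves → checkmate.

checkmate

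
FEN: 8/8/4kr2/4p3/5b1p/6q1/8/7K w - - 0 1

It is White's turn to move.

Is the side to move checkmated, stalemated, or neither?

White to move; white king on h1.
In check: no.
King squares — g1: attacked by Qg3; g2: attacked by Qg3; h2: attacked by Qg3.
Legal moves for White: none.
Not in check and no legal moves → stalemate.

stalemate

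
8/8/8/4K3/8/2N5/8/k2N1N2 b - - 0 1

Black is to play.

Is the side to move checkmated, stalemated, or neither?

stalemate

Black to move; black king on a1.
In check: no.
King squares — b1: attacked by Nc3; a2: attacked by Nc3; b2: attacked by Nd1.
Legal moves for Black: none.
Not in check and no legal moves → stalemate.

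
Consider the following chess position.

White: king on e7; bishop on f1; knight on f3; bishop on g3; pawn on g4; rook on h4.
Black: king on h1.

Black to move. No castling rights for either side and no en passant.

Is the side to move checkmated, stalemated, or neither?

Black to move; black king on h1.
In check: yes, from the white rook on h4.
King squares — g1: attacked by Nf3; g2: attacked by Bf1; h2: attacked by Nf3.
Legal moves for Black: none.
In check with no legal moves → checkmate.

checkmate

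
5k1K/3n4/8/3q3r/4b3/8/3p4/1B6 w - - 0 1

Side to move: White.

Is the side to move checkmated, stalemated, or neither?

checkmate

White to move; white king on h8.
In check: yes, from the black rook on h5.
King squares — g7: attacked by Kf8; h7: attacked by Be4; g8: attacked by Qd5.
Legal moves for White: none.
In check with no legal moves → checkmate.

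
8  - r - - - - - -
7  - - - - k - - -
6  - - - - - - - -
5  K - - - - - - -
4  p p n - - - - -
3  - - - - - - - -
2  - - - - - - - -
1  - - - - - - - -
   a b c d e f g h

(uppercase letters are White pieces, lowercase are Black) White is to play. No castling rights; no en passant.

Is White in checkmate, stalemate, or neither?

neither

White to move; white king on a5.
In check: yes, from the black knight on c4.
King squares — a4: available; b4: attacked by Rb8; b5: attacked by Rb8; a6: available; b6: attacked by Nc4.
Legal moves for White: Ka6, Kxa4.
White is in check but has 2 legal moves → neither.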